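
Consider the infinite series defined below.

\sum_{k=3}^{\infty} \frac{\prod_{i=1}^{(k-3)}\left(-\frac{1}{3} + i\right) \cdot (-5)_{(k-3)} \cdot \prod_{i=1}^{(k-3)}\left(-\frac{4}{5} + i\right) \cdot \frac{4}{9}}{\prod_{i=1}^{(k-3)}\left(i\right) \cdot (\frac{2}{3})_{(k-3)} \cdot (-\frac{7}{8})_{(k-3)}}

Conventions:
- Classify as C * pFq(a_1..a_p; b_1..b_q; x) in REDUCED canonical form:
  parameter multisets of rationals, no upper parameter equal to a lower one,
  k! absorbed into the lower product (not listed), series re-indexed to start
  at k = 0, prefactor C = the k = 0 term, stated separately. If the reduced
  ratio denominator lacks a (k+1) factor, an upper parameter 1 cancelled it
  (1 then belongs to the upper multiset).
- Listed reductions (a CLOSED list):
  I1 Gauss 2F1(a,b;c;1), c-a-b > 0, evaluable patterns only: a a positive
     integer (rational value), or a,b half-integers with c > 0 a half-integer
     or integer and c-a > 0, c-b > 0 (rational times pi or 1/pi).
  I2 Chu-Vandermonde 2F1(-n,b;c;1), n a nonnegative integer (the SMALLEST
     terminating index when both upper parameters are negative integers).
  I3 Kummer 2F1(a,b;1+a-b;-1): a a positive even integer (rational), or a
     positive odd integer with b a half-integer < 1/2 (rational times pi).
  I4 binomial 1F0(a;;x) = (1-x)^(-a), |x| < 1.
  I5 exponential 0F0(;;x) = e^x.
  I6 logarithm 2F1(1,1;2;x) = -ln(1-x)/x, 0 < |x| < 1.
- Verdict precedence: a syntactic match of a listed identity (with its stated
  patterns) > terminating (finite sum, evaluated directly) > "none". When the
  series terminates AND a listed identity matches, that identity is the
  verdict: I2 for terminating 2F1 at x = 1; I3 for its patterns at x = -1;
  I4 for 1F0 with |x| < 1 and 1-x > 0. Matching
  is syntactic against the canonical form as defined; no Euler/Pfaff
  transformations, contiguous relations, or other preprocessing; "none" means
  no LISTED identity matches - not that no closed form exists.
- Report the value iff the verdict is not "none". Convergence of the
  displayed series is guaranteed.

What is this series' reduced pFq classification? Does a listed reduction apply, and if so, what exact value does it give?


x = 1 here; the reduced form reads 2F1, upper {-5, \frac{1}{5}}, lower {-\frac{7}{8}}, C = \frac{4}{9}. Verdict: the Chu-Vandermonde identity I2 applies (terminating 2F1 at x = 1 with n = 5, b = 1/5, c = -\frac{7}{8}). Value: -\frac{910052}{3984375}.

Key step: x = 1 and the parameter 2/3 appears in both the upper and lower lists and cancels.
Consecutive-term ratio: r(k) = 1 * (k-5) (k+\frac{1}{5}) / [(k-\frac{7}{8}) (k+1)] - poly over poly, x = 1 from leading terms; C = \frac{4}{9} at k = 0.


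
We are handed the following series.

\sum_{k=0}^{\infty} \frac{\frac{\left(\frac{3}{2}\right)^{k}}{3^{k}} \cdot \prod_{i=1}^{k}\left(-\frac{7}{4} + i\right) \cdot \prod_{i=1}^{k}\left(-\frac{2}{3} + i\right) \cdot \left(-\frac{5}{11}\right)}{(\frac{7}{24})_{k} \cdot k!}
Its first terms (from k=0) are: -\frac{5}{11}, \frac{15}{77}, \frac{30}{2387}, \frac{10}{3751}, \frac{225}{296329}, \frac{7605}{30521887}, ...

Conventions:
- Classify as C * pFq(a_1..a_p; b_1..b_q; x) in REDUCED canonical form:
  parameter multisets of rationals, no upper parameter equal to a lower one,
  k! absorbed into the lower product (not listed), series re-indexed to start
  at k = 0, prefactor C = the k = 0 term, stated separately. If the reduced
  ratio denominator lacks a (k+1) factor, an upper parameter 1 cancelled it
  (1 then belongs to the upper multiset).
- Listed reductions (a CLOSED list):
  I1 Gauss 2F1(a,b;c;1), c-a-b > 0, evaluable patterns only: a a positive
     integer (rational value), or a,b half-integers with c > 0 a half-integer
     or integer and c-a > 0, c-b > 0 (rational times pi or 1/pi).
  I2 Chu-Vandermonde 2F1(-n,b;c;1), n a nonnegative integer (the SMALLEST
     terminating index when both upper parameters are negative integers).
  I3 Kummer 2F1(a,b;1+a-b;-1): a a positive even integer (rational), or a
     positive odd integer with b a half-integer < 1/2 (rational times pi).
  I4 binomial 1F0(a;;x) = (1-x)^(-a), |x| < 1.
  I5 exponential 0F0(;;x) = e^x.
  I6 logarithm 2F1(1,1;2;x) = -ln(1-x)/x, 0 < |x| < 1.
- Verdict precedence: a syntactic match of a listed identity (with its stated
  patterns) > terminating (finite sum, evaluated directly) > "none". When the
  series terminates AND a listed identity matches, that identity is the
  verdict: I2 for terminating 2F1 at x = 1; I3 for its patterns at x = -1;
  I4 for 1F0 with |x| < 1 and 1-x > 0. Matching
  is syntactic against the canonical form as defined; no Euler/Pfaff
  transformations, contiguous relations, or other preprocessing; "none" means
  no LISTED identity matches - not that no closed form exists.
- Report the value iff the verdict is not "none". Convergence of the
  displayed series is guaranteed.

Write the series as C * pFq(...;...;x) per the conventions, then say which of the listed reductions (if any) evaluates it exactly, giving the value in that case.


Prefactor -\frac{5}{11}, argument \frac{1}{2}: 2F1 with upper {-\frac{3}{4}, \frac{1}{3}} over lower {\frac{7}{24}}. Verdict: no listed reduction: x = \frac{1}{2} and upper {-\frac{3}{4}, \frac{1}{3}} fail every I1-I6 pattern.

The tell: from the first term -\frac{5}{11}: the running product (C = -5/11) telescopes to a rising factorial.
Step ratio: r(k) = \frac{1}{2} * (k-\frac{3}{4}) (k+\frac{1}{3}) / [(k+\frac{7}{24}) (k+1)] ; factor over Q: parameters, x = \frac{1}{2}, and C = -\frac{5}{11}.


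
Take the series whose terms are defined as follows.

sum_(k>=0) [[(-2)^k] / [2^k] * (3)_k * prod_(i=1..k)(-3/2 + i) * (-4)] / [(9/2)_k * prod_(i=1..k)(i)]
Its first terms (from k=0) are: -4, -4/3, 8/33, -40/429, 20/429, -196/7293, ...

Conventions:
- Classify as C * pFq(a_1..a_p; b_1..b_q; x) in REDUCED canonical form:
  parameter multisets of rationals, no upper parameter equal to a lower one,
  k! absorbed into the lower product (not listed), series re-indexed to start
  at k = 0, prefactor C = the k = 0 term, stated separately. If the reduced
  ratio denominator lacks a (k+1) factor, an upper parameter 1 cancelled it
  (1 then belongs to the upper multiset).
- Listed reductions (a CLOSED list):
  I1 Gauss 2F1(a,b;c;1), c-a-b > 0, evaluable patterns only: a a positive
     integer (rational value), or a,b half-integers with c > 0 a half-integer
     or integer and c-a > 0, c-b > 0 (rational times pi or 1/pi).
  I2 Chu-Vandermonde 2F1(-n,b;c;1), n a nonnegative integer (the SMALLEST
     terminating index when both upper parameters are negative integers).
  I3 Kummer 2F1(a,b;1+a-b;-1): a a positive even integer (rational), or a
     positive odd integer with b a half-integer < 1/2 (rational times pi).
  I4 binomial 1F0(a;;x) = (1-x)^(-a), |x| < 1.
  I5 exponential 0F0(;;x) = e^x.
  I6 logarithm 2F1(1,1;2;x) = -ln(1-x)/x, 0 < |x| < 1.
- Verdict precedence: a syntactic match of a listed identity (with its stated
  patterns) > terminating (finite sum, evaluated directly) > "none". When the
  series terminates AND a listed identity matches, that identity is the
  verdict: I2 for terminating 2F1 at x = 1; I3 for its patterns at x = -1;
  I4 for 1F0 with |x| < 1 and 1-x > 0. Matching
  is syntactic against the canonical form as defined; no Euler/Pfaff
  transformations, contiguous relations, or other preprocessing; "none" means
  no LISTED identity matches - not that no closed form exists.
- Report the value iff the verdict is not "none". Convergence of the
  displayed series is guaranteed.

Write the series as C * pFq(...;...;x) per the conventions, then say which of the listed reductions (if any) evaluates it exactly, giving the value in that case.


Canonical form: C = -4 times 2F1 with upper {-1/2, 3}, lower {9/2}, x = -1. Verdict: Kummer's theorem (I3) applies (x = -1; c = 9/2 equals 1+a-b for upper {-1/2, 3}: listed pattern). Exact value: (-105/64) * pi.

Structural cue: t_0 = -4 here, and the running product (prefactor -4) telescopes to a rising factorial.
Term ratio: r(k) = (-1) * (k-1/2) (k+3) / [(k+9/2) (k+1)] - poly over poly, x = (-1) from leading terms; C = -4 at k = 0.


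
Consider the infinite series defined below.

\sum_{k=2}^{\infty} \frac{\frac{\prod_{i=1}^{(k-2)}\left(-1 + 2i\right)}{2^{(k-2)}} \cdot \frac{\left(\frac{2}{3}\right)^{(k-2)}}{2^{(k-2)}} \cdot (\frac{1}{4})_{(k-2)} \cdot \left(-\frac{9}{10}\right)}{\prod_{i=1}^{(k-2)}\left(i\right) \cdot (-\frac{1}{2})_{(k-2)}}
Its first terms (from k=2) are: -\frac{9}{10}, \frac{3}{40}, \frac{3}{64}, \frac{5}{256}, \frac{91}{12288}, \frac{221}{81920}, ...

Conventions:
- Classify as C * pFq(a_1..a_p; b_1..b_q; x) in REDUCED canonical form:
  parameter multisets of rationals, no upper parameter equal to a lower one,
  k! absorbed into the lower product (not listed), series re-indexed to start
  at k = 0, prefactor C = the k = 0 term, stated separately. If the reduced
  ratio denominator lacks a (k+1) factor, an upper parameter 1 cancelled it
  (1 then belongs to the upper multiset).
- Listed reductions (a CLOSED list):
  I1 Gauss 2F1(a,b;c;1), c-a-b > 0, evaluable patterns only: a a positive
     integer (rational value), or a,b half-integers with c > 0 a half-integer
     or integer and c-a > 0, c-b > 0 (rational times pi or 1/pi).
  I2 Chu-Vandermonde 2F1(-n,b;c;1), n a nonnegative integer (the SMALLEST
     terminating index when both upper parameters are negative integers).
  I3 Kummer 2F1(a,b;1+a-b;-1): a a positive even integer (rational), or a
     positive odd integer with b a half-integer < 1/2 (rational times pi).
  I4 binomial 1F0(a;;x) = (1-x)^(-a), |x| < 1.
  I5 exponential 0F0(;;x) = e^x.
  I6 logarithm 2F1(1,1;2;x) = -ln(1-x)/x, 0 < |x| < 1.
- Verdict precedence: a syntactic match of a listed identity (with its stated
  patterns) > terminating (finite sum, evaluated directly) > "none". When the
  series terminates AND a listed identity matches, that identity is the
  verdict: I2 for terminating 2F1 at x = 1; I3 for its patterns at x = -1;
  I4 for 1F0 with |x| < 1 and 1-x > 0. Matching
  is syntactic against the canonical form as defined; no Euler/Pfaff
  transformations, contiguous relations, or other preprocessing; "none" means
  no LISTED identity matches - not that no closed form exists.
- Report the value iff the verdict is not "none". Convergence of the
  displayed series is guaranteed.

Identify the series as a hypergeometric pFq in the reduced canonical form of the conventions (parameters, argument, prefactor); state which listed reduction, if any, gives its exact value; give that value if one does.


Key observation: with t_0 = -\frac{9}{10}, the two k-th powers (C = -9/10) combine into one argument.
Ratio: r(k) = \frac{1}{3} * (k+\frac{1}{4}) (k+\frac{1}{2}) / [(k-\frac{1}{2}) (k+1)] - poly over poly, x = \frac{1}{3} from leading terms; C = -\frac{9}{10} at k = 0.

Reduced: x = \frac{1}{3}, 2F1, upper = {\frac{1}{4}, \frac{1}{2}}, lower = {-\frac{1}{2}}, C = -\frac{9}{10}. Verdict: none. A 2F1 with upper {\frac{1}{4}, \frac{1}{2}} fits none of I1-I6 at x = \frac{1}{3}; the sum runs forever.


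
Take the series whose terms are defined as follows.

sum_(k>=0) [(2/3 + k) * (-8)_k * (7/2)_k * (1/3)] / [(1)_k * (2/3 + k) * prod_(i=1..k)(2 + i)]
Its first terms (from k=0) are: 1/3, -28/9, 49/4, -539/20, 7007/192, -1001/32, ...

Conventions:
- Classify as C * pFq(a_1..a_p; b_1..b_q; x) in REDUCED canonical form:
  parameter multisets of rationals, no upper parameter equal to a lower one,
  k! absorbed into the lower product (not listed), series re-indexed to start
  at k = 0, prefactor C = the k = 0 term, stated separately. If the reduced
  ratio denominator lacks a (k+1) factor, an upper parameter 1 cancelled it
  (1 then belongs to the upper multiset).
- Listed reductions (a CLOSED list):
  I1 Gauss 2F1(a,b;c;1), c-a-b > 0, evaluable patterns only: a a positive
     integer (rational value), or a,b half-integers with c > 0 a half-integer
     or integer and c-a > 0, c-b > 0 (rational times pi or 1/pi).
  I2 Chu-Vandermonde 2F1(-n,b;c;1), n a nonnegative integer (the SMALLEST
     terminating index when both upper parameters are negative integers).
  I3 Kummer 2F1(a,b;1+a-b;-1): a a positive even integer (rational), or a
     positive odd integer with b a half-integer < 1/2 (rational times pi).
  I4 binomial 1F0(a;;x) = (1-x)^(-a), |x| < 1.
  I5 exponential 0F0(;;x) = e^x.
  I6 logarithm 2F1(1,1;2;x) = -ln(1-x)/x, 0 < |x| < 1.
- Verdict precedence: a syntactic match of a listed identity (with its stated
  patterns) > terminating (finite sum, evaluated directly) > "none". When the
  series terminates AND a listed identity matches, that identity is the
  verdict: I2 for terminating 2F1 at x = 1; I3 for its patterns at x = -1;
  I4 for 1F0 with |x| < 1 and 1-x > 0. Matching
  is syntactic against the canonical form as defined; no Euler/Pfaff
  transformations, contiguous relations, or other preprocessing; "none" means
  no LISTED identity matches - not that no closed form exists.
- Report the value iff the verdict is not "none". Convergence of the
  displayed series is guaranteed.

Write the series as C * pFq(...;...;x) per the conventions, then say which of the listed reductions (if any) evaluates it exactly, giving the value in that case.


With C = 1/3: the canonical form is 2F1(-8, 7/2; 3; 1). Verdict: Chu-Vandermonde (I2) applies (terminating 2F1 at x = 1 with n = 8, b = 7/2, c = 3). Exact value: -143/1474560.

Structural cue: with t_0 = 1/3, (1)_k (C = 1/3, x = 1) is k! itself.
Step ratio: r(k) = 1 * (k-8) (k+7/2) / [(k+3) (k+1)] - poly over poly, x = 1 from leading terms; C = 1/3 at k = 0.


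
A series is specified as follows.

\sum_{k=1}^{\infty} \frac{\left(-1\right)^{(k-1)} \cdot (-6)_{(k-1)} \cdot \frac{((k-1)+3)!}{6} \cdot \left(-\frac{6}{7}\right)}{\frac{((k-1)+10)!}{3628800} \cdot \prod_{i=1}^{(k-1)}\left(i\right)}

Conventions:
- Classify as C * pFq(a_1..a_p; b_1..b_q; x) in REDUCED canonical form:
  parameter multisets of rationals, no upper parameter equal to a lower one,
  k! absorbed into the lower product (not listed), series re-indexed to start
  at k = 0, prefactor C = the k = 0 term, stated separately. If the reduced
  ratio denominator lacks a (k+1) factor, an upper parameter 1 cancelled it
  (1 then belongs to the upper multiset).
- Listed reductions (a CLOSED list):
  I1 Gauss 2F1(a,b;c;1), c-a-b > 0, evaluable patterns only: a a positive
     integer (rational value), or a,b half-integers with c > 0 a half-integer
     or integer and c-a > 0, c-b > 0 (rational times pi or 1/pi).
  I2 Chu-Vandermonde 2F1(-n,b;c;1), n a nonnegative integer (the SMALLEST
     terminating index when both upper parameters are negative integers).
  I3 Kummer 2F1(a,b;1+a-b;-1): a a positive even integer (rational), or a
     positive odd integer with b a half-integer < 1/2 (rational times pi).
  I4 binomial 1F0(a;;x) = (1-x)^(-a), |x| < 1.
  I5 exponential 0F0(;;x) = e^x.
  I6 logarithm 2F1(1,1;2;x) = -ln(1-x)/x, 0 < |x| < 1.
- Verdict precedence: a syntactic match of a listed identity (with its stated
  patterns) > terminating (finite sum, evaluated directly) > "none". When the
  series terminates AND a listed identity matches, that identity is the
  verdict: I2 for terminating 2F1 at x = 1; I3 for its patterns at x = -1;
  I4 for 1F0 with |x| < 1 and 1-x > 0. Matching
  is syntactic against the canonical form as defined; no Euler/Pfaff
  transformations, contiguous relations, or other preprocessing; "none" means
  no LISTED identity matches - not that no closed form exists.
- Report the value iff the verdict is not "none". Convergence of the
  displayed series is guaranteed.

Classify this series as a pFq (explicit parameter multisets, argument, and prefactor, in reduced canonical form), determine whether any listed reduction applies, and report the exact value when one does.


With C = -\frac{6}{7}: the canonical form is 2F1(-6, 4; 11; -1). Verdict at x = -1: Kummer (I3) matches (x = -1; c = 11 equals 1+a-b for upper {-6, 4}: listed pattern). Its exact value is -\frac{45}{7}.

Structural cue: from the first term -\frac{6}{7}: the factorial ratio (prefactor -6/7) (k+a-1)!/(a-1)! is a rising factorial (a)_k.
Step ratio: r(k) = -1 * (k-6) (k+4) / [(k+11) (k+1)] - rational in k. x = -1; t_0 = -\frac{6}{7}; negate the roots.


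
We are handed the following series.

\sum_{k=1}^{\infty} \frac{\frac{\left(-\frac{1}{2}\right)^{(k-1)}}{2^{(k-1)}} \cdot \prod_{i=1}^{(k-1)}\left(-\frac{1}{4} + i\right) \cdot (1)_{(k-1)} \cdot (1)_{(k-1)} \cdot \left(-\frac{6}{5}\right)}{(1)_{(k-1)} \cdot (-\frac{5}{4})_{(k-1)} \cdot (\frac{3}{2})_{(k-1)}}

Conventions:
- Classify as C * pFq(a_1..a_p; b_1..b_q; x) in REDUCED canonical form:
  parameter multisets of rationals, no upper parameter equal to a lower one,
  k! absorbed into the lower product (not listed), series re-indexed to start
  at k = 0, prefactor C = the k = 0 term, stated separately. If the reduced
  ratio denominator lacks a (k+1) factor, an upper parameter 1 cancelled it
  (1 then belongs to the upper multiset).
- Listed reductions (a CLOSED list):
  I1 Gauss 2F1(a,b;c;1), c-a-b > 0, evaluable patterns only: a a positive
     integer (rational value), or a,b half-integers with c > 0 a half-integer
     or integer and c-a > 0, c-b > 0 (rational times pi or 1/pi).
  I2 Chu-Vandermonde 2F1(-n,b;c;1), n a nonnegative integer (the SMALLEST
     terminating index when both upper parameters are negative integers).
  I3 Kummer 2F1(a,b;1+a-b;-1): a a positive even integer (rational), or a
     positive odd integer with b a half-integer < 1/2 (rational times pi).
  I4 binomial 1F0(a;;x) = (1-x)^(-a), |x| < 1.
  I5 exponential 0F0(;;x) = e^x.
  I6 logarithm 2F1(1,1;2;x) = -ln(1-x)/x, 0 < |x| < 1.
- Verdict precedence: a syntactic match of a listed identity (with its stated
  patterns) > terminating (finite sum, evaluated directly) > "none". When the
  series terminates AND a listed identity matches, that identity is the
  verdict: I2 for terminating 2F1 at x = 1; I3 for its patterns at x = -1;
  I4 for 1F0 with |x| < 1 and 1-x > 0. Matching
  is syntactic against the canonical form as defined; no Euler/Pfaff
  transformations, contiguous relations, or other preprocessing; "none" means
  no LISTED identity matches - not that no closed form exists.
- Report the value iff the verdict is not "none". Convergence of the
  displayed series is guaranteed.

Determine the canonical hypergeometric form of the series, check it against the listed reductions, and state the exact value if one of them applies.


This is -\frac{6}{5} * 3F2(\frac{3}{4}, 1, 1; -\frac{5}{4}, \frac{3}{2}; -\frac{1}{4}) in reduced canonical form. Verdict: none. Every listed pattern misses the 3F2 form at -\frac{1}{4}, upper {\frac{3}{4}, 1, 1}.

First insight: from the first term -\frac{6}{5}: the two k-th powers (C = -6/5, x = -1/4) combine into one argument.
Term ratio: r(k) = -\frac{1}{4} * (k+\frac{3}{4}) (k+1) (k+1) / [(k-\frac{5}{4}) (k+\frac{3}{2}) (k+1)] - rational; roots negated = parameters, x = -\frac{1}{4}, C = -\frac{6}{5}.


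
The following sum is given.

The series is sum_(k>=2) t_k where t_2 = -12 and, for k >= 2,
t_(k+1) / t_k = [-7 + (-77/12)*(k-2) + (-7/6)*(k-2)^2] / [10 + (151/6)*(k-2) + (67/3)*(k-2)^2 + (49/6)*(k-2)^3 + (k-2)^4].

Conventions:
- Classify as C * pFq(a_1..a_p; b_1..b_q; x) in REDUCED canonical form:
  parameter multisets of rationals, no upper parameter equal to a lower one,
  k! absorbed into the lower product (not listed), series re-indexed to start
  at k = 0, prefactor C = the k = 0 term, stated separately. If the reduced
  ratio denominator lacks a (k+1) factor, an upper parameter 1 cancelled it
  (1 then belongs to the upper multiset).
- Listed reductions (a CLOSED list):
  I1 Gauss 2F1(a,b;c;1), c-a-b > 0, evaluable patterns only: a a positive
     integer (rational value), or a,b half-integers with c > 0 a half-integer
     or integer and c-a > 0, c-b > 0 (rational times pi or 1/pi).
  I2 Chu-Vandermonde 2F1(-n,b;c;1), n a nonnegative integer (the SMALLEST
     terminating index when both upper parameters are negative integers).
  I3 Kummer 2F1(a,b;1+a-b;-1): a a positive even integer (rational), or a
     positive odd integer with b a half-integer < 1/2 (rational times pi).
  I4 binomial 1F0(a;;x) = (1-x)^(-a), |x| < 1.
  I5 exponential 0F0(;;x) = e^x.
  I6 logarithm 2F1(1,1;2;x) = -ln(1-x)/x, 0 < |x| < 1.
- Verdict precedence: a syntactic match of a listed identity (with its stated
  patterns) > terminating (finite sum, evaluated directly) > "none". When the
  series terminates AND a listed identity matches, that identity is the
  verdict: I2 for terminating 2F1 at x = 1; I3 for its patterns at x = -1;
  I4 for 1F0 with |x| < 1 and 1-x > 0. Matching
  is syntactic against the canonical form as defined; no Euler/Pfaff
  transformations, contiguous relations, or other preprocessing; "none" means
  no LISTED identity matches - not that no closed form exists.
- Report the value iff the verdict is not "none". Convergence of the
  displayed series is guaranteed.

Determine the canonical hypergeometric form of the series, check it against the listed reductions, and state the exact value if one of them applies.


Prefactor -12, argument -7/6: 0F1 with upper {-} over lower {5/3}. Verdict: none. A 0F1 with upper {-} fits none of I1-I6 at x = -7/6; the sum runs forever.

First insight: with t_0 = -12, cancel k + 3/2 from the displayed ratio first; then prefactor -12.
Term ratio: r(k) = (-7/6) * 1 / [(k+5/3) (k+1)] - rational; roots negated = parameters, x = (-7/6), C = -12.


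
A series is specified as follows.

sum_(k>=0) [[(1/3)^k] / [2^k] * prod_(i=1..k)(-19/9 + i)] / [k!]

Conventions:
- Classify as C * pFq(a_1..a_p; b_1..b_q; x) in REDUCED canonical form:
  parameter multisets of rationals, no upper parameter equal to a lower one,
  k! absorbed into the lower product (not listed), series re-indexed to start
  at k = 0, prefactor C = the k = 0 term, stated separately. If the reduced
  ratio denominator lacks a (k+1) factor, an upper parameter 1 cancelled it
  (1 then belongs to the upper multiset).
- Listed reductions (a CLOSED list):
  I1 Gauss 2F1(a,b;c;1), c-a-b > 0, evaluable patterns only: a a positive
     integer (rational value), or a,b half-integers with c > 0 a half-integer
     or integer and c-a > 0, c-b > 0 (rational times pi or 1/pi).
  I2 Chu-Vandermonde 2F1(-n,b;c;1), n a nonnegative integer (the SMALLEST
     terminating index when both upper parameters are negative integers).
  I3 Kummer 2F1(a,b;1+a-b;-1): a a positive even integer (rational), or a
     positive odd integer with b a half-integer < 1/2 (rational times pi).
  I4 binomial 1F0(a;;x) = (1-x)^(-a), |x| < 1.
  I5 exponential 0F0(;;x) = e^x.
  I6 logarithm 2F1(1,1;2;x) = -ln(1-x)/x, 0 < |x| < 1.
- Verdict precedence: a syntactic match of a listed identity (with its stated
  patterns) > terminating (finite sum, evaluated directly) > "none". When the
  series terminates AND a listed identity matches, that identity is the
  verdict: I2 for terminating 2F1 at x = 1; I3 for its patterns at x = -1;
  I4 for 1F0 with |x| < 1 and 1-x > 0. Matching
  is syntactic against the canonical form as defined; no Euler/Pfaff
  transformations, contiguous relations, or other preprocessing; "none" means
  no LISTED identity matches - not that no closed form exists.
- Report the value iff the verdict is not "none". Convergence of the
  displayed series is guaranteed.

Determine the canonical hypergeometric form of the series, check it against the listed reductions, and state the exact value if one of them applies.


Reduced: x = 1/6, 1F0, upper = {-10/9}, lower = {-}, C = 1. Verdict: this is the binomial series (I4) (the 1F0 binomial series: exponent 10/9, x = 1/6). Exact value: (5/6)^(10/9).

Key step: from the first term 1: the two k-th powers (C = 1) combine into one argument.
Step ratio: r(k) = (1/6) * (k-10/9) / [(k+1)] - rational in k. x = (1/6); t_0 = 1; negate the roots.


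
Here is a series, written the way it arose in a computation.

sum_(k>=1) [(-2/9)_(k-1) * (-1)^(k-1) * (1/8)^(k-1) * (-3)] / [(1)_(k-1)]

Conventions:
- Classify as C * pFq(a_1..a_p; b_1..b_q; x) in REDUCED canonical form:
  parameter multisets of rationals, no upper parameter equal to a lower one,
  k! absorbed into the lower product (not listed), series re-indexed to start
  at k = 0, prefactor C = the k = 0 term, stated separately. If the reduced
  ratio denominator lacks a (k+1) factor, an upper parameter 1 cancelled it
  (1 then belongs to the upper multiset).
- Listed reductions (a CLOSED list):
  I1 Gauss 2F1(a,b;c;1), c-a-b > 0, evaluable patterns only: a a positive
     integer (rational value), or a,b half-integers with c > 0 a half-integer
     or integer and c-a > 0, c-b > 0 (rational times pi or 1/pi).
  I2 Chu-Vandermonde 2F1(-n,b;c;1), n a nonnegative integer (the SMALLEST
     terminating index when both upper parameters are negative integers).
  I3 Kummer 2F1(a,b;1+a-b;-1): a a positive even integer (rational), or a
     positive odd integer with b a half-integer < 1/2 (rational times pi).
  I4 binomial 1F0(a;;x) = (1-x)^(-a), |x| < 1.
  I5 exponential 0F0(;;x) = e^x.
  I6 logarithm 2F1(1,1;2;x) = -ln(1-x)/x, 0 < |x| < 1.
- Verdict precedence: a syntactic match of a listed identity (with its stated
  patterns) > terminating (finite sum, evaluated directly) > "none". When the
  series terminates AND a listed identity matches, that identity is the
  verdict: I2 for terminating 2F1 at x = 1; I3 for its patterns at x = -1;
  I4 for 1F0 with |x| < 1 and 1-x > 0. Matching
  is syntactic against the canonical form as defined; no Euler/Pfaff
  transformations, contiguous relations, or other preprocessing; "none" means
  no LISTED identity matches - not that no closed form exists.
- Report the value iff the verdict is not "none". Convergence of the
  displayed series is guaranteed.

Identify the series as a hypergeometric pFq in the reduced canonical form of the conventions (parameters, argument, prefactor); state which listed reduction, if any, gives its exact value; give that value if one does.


The series (x = -1/8) is 1F0: upper {-2/9}, lower {-}, prefactor -3. Verdict: this is binomial (I4) (the 1F0 binomial series: exponent 2/9, x = -1/8). Exact value: (-3) * (9/8)^(2/9).

The tell: t_0 being -3, (1)_k (prefactor -3) is k! itself.
Consecutive-term ratio: r(k) = (-1/8) * (k-2/9) / [(k+1)] - rational in k. x = (-1/8); t_0 = -3; negate the roots.


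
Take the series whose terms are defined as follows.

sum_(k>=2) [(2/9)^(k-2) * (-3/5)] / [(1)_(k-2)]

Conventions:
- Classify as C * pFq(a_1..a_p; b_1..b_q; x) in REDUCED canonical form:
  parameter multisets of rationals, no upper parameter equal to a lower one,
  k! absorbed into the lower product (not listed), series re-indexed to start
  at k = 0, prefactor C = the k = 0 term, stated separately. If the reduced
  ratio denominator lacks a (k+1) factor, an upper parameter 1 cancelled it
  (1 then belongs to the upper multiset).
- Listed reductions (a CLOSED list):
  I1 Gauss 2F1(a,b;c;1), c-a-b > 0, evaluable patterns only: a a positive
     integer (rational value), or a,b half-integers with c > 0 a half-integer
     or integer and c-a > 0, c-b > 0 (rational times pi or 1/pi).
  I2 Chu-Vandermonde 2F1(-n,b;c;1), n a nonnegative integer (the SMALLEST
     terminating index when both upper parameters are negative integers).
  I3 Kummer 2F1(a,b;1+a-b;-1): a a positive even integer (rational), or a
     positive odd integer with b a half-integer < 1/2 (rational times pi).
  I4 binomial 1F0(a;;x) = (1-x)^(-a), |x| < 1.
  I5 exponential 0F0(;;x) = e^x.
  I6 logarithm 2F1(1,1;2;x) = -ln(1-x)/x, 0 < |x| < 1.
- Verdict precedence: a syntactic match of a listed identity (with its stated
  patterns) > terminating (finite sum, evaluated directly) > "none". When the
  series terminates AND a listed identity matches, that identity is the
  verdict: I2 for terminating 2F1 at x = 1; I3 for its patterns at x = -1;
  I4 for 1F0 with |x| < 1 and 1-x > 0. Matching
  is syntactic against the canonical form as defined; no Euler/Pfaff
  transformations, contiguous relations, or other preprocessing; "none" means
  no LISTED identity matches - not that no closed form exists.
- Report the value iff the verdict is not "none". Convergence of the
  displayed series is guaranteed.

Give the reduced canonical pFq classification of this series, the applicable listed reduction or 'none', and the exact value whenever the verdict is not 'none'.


This is -3/5 * 0F0(-; -; 2/9) in reduced canonical form. Verdict: this is exponential (I5) (the 0F0 exponential series at x = 2/9). Exact value: (-3/5) * e^(2/9).

The tell: with t_0 = -3/5, (1)_k (C = -3/5) is k! itself.
Ratio: r(k) = (2/9) * 1 / [(k+1)] - rational in k. x = (2/9); t_0 = -3/5; negate the roots.


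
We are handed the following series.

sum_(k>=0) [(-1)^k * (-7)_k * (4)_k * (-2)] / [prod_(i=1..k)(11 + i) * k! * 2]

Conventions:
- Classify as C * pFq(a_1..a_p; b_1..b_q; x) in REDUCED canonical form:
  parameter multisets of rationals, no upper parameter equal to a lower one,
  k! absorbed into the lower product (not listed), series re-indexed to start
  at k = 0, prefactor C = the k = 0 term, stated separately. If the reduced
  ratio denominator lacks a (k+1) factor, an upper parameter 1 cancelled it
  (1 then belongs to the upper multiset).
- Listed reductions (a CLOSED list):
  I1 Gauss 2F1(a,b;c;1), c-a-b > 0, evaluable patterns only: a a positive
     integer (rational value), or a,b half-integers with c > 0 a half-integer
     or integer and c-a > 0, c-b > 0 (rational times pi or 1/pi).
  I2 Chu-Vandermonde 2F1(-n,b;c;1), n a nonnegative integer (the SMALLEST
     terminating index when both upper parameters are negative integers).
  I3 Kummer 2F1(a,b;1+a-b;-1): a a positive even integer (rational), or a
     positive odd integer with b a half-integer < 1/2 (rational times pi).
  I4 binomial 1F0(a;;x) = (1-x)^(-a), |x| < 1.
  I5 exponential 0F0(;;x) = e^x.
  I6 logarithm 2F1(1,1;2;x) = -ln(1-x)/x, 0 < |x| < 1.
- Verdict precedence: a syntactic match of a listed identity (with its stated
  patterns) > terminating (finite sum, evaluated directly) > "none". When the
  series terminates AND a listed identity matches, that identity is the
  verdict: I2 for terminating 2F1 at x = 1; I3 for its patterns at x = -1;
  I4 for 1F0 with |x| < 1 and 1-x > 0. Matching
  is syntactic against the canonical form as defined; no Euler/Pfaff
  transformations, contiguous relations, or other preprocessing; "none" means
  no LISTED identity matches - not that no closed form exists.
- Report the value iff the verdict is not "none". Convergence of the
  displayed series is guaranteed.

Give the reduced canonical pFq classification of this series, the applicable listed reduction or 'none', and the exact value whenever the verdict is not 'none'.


The tell: t_0 being -1, the constant factors (prefactor -1) combine into one prefactor.
Ratio: r(k) = (-1) * (k-7) (k+4) / [(k+12) (k+1)] - rational in k, leading ratio (-1); with t_0 = -1, classification follows.

Reduced: x = -1, 2F1, upper = {-7, 4}, lower = {12}, C = -1. Verdict: Kummer's theorem (I3) applies (x = -1; c = 12 equals 1+a-b for upper {-7, 4}: listed pattern). Exact value: -55/6.


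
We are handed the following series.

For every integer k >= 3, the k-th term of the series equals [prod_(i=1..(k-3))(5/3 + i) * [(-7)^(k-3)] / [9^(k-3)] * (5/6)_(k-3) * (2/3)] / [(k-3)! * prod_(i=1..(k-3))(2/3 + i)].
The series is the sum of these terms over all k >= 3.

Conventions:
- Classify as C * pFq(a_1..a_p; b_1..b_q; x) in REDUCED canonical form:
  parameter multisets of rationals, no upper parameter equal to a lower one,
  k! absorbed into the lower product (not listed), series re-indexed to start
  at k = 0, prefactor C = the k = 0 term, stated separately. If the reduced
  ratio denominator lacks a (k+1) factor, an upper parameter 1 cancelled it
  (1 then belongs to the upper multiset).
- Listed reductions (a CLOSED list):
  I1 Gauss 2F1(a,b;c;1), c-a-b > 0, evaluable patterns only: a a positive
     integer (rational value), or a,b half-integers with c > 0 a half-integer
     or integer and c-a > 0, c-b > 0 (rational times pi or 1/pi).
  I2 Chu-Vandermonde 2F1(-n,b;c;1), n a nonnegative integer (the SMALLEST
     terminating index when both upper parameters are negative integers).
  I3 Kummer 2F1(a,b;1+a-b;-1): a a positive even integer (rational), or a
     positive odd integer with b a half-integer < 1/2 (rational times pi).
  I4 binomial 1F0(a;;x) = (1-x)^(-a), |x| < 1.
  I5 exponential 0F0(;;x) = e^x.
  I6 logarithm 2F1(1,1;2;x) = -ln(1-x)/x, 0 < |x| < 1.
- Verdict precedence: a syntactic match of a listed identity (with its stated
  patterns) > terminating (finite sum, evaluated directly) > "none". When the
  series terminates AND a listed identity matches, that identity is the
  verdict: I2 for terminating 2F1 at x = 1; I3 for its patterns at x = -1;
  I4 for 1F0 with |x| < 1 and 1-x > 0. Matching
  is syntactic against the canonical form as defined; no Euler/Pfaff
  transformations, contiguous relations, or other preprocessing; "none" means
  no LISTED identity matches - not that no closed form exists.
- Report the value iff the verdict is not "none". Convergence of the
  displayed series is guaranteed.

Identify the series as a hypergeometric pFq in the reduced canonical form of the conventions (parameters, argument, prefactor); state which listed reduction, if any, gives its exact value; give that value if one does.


At argument -7/9: a 2F1 with upper {5/6, 8/3}, lower {5/3}, scaled by C = 2/3. Verdict: none - at argument -7/9 the multisets {5/6, 8/3} ; {5/3} match no listed identity.

Key observation: t_0 being 2/3, the running product (prefactor 2/3) telescopes to a rising factorial.
Term ratio: r(k) = (-7/9) * (k+5/6) (k+8/3) / [(k+5/3) (k+1)] - rational; roots negated = parameters, x = (-7/9), C = 2/3.


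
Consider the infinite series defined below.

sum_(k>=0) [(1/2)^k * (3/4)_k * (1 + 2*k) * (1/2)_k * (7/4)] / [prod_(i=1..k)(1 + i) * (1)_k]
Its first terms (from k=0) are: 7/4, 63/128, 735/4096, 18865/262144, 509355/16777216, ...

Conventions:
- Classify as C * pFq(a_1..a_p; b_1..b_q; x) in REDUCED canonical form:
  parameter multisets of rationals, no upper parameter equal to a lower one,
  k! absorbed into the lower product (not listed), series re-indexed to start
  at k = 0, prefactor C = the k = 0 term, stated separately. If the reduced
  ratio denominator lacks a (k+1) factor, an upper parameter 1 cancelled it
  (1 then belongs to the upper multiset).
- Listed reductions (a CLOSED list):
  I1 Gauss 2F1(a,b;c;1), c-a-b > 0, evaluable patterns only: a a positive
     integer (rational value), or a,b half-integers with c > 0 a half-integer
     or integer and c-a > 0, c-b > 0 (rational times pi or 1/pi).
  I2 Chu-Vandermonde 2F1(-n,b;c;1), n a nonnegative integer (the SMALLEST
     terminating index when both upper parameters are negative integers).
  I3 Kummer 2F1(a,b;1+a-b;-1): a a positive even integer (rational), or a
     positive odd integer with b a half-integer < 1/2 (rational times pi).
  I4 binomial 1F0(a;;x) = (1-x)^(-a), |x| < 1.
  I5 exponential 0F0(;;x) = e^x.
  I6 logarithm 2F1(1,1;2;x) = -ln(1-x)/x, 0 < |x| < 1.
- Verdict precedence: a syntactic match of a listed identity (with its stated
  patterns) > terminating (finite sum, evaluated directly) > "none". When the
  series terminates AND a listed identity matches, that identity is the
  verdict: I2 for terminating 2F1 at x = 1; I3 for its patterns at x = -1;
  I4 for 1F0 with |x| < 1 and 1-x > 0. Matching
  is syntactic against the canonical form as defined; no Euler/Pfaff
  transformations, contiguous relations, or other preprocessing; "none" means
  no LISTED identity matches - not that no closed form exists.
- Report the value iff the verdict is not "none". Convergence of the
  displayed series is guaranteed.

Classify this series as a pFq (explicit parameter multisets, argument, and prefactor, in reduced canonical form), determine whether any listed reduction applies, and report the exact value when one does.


This is 7/4 * 2F1(3/4, 3/2; 2; 1/2) in reduced canonical form. Verdict: none - at argument 1/2 the multisets {3/4, 3/2} ; {2} match no listed identity.

The tell: from the first term 7/4: the lower running product (C = 7/4) is a rising factorial.
Adjacent-term ratio: r(k) = (1/2) * (k+3/4) (k+3/2) / [(k+2) (k+1)] ; factor over Q: parameters, x = (1/2), and C = 7/4.


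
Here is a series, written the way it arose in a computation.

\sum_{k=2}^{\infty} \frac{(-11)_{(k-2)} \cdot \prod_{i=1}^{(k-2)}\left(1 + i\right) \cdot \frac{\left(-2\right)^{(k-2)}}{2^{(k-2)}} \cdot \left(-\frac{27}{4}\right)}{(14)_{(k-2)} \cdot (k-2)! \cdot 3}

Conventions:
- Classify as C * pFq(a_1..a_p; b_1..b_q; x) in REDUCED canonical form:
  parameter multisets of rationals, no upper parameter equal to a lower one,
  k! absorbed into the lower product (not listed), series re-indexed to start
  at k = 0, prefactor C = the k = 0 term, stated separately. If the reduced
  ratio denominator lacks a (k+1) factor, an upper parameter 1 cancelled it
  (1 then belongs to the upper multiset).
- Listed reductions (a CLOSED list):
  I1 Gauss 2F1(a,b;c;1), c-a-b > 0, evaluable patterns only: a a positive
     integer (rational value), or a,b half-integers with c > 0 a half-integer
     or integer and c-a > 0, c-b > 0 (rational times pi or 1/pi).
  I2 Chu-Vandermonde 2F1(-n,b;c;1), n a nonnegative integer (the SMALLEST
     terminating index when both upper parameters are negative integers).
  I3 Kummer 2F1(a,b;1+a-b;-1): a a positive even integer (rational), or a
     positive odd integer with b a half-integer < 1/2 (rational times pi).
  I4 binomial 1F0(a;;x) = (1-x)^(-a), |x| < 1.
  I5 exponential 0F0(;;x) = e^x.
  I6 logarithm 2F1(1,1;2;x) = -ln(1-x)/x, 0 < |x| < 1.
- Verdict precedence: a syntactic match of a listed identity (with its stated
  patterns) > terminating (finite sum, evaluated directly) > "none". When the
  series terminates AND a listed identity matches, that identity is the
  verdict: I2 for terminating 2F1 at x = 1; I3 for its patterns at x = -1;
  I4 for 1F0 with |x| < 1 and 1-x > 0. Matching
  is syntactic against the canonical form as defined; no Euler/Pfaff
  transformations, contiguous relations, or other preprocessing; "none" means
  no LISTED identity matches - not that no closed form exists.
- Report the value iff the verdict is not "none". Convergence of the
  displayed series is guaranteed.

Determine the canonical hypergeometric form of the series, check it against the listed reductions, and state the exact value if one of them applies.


Reduced: x = -1, 2F1, upper = {-11, 2}, lower = {14}, C = -\frac{9}{4}. Verdict: Kummer (I3) fires (x = -1; c = 14 equals 1+a-b for upper {-11, 2}: listed pattern). Exact value: -\frac{117}{8}.

Key step: from the first term -\frac{9}{4}: the two k-th powers (prefactor -9/4) combine into one argument.
Adjacent-term ratio: r(k) = -1 * (k-11) (k+2) / [(k+14) (k+1)] ; factor over Q: parameters, x = -1, and C = -\frac{9}{4}.


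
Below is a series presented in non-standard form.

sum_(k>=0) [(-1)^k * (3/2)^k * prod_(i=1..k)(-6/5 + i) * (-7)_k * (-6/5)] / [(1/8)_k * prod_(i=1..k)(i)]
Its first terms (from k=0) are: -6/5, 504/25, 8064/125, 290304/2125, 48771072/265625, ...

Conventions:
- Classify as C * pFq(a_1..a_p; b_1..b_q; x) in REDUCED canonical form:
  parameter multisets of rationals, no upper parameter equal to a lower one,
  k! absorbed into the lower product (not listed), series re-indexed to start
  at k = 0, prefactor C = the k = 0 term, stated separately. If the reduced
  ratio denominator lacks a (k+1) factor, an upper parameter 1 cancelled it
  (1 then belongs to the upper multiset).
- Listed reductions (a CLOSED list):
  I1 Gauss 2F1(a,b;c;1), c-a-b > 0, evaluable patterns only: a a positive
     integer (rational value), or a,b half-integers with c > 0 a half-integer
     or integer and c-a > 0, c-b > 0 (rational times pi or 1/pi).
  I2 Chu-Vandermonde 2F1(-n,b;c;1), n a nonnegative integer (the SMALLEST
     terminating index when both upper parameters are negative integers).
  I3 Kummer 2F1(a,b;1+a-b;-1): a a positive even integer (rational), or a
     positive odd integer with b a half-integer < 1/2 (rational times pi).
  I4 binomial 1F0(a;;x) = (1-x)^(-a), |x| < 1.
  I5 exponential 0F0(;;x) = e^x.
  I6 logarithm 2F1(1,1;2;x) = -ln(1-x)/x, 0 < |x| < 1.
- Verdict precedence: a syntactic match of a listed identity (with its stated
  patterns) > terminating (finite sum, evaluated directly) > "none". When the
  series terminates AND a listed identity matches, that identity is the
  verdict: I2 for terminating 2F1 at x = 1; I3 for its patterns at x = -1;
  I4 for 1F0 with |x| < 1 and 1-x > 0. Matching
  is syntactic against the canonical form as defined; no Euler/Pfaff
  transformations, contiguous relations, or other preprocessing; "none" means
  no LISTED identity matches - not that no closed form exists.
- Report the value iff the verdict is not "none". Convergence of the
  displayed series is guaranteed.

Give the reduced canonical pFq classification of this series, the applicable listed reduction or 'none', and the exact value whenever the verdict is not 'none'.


The series (x = -3/2) is 2F1: upper {-7, -1/5}, lower {1/8}, prefactor -6/5. Verdict: terminating - no listed pattern fits, but -7 in the upper list cuts the series at k = 7; direct evaluation. Exact value: 336309379007682/524111328125.

Key observation: from the first term -6/5: the (-1)^k factor (C = -6/5) folds into the argument's sign.
Consecutive-term ratio: r(k) = (-3/2) * (k-7) (k-1/5) / [(k+1/8) (k+1)] - rational; roots negated = parameters, x = (-3/2), C = -6/5.
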